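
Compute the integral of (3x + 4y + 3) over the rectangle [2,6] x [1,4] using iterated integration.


By Fubini, integrate in x first, then y.
Step 1: Fix y, integrate over x in [2,6]:
  integral(3x + 4y + 3, x=2..6)
  = 3*(6^2 - 2^2)/2 + (4y + 3)*(6 - 2)
  = 48 + (4y + 3)*4
  = 48 + 16y + 12
  = 60 + 16y
Step 2: Integrate over y in [1,4]:
  integral(60 + 16y, y=1..4)
  = 60*3 + 16*(4^2 - 1^2)/2
  = 180 + 120
  = 300


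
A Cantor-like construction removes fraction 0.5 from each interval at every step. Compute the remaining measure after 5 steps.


Step 1: At each step, fraction remaining = 1 - 0.5 = 0.5
Step 2: After 5 steps, measure = (0.5)^5
Step 3: Computing the power step by step:
  After step 1: 0.5
  After step 2: 0.25
  After step 3: 0.125
  After step 4: 0.0625
  After step 5: 0.03125
Result = 0.03125


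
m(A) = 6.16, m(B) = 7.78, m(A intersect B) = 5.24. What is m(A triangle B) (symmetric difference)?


m(A Delta B) = m(A) + m(B) - 2*m(A n B)
= 6.16 + 7.78 - 2*5.24
= 6.16 + 7.78 - 10.48
= 3.46


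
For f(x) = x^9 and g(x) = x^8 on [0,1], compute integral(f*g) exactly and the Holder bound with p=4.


Step 1: Exact integral of f*g = integral(x^17, 0, 1) = 1/18
     = 0.055556
Step 2: Holder bound with p=4, q=1.333333:
  ||f||_p = (integral x^36 dx)^(1/4) = (1/37)^(1/4) = 0.405461
  ||g||_q = (integral x^10.666667 dx)^(1/1.333333) = (1/11.666667)^(1/1.333333) = 0.158413
Step 3: Holder bound = ||f||_p * ||g||_q = 0.405461 * 0.158413 = 0.06423
Verification: 0.055556 <= 0.06423 (Holder holds)


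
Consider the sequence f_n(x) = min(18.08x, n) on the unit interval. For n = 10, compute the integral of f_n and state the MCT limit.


f(x) = 18.08x on [0,1]; f_n(x) = min(18.08x, n). At n = 10:
Step 1: f(x) reaches 10 at x = 10/18.08 = 0.553097
Step 2: integral(f_10) = integral(18.08x, 0, 0.553097) + integral(10, 0.553097, 1)
       = 18.08*0.553097^2/2 + 10*(1 - 0.553097)
       = 2.765487 + 4.469027
       = 7.234513
Step 3: As n -> infinity, f_n increases to f, so by MCT integral(f_n) -> integral(f) = 18.08/2 = 9.04.
Convergence: integral(f_10) = 7.234513 -> 9.04 as n -> infinity


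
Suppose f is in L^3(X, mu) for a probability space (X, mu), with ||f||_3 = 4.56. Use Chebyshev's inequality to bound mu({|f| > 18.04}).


Chebyshev/Markov inequality: mu(|f| > eps) <= (||f||_p / eps)^p
Step 1: ||f||_3 / eps = 4.56 / 18.04 = 0.252772
Step 2: Raise to power p = 3:
  (0.252772)^3 = 0.01615
Step 3: Therefore mu(|f| > 18.04) <= 0.01615


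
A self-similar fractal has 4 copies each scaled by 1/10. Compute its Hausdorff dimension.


For a self-similar set with N copies scaled by 1/r:
dim_H = log(N)/log(r) = log(4)/log(10)
= 1.386294/2.302585
= 0.60206


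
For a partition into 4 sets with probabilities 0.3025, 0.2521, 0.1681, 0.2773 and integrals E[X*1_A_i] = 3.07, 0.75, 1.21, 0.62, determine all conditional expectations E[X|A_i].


For each cell A_i: E[X|A_i] = E[X*1_A_i] / P(A_i)
Step 1: E[X|A_1] = 3.07 / 0.3025 = 10.14876
Step 2: E[X|A_2] = 0.75 / 0.2521 = 2.97501
Step 3: E[X|A_3] = 1.21 / 0.1681 = 7.198096
Step 4: E[X|A_4] = 0.62 / 0.2773 = 2.235846
Verification: E[X] = sum E[X*1_A_i] = 3.07 + 0.75 + 1.21 + 0.62 = 5.65


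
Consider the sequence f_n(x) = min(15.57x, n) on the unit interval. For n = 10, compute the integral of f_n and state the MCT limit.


f(x) = 15.57x on [0,1]; f_n(x) = min(15.57x, n). At n = 10:
Step 1: f(x) reaches 10 at x = 10/15.57 = 0.642261
Step 2: integral(f_10) = integral(15.57x, 0, 0.642261) + integral(10, 0.642261, 1)
       = 15.57*0.642261^2/2 + 10*(1 - 0.642261)
       = 3.211304 + 3.577392
       = 6.788696
Step 3: As n -> infinity, f_n increases to f, so by MCT integral(f_n) -> integral(f) = 15.57/2 = 7.785.
Convergence: integral(f_10) = 6.788696 -> 7.785 as n -> infinity


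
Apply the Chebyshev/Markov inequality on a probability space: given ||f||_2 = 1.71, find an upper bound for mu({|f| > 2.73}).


Chebyshev/Markov inequality: mu(|f| > eps) <= (||f||_p / eps)^p
Step 1: ||f||_2 / eps = 1.71 / 2.73 = 0.626374
Step 2: Raise to power p = 2:
  (0.626374)^2 = 0.392344
Step 3: Therefore mu(|f| > 2.73) <= 0.392344


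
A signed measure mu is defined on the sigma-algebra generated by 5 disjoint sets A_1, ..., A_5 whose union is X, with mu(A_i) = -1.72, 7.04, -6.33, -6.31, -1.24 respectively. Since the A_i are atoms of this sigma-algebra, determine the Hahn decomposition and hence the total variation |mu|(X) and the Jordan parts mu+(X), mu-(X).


Step 1: Every measurable set is a union of atoms (the cells / points), so a Hahn decomposition is
  obtained by grouping atoms by sign: P = union of atoms with mu > 0, N = union of the remaining atoms.
  Atoms in P (indices): 2;  atoms in N (indices): 1, 3, 4, 5
  Positive values: 7.04
  Negative values: -1.72, -6.33, -6.31, -1.24
Step 2: mu+(X) = mu(P) = sum of positive atom values = 7.04
Step 3: mu-(X) = -mu(N) = sum of |negative atom values| = 15.6
Step 4: |mu|(X) = mu+(X) + mu-(X) = 7.04 + 15.6 = 22.64


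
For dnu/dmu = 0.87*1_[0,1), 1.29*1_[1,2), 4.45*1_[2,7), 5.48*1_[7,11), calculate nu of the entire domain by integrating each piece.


Integrate each piece of the Radon-Nikodym derivative:
Step 1: integral_0^1 0.87 dx = 0.87*(1-0) = 0.87*1 = 0.87
Step 2: integral_1^2 1.29 dx = 1.29*(2-1) = 1.29*1 = 1.29
Step 3: integral_2^7 4.45 dx = 4.45*(7-2) = 4.45*5 = 22.25
Step 4: integral_7^11 5.48 dx = 5.48*(11-7) = 5.48*4 = 21.92
Total: 0.87 + 1.29 + 22.25 + 21.92 = 46.33


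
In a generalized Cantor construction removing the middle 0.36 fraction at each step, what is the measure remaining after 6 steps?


Step 1: At each step, fraction remaining = 1 - 0.36 = 0.64
Step 2: After 6 steps, measure = (0.64)^6
Step 3: Computing the power step by step:
  After step 1: 0.64
  After step 2: 0.4096
  After step 3: 0.262144
  After step 4: 0.167772
  After step 5: 0.107374
  ...
Result = 0.068719


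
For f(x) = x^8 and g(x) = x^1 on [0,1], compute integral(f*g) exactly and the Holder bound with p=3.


Step 1: Exact integral of f*g = integral(x^9, 0, 1) = 1/10
     = 0.1
Step 2: Holder bound with p=3, q=1.5:
  ||f||_p = (integral x^24 dx)^(1/3) = (1/25)^(1/3) = 0.341995
  ||g||_q = (integral x^1.5 dx)^(1/1.5) = (1/2.5)^(1/1.5) = 0.542884
Step 3: Holder bound = ||f||_p * ||g||_q = 0.341995 * 0.542884 = 0.185664
Verification: 0.1 <= 0.185664 (Holder holds)


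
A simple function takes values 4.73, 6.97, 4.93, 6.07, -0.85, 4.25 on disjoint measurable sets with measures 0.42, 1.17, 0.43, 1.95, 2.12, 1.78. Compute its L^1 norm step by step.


Step 1: Compute |f_i|^1 for each value:
  |4.73|^1 = 4.73
  |6.97|^1 = 6.97
  |4.93|^1 = 4.93
  |6.07|^1 = 6.07
  |-0.85|^1 = 0.85
  |4.25|^1 = 4.25
Step 2: Multiply by measures and sum:
  4.73 * 0.42 = 1.9866
  6.97 * 1.17 = 8.1549
  4.93 * 0.43 = 2.1199
  6.07 * 1.95 = 11.8365
  0.85 * 2.12 = 1.802
  4.25 * 1.78 = 7.565
Sum = 1.9866 + 8.1549 + 2.1199 + 11.8365 + 1.802 + 7.565 = 33.4649
Step 3: Take the p-th root:
||f||_1 = (33.4649)^(1/1) = 33.4649


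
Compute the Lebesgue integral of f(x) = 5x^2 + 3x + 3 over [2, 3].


The Lebesgue integral of a Riemann-integrable function agrees with the Riemann integral.
Antiderivative F(x) = (5/3)x^3 + (3/2)x^2 + 3x
F(3) = (5/3)*3^3 + (3/2)*3^2 + 3*3
     = (5/3)*27 + (3/2)*9 + 3*3
     = 45 + 13.5 + 9
     = 67.5
F(2) = 25.333333
Integral = F(3) - F(2) = 67.5 - 25.333333 = 42.166667


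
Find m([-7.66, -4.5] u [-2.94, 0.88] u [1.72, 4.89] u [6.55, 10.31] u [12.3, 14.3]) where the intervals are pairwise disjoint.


For pairwise disjoint intervals, m(union) = sum of lengths.
= (-4.5 - -7.66) + (0.88 - -2.94) + (4.89 - 1.72) + (10.31 - 6.55) + (14.3 - 12.3)
= 3.16 + 3.82 + 3.17 + 3.76 + 2
= 15.91


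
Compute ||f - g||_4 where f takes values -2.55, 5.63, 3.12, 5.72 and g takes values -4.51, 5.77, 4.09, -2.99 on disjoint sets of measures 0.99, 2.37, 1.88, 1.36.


Step 1: Compute differences f_i - g_i:
  -2.55 - -4.51 = 1.96
  5.63 - 5.77 = -0.14
  3.12 - 4.09 = -0.97
  5.72 - -2.99 = 8.71
Step 2: Compute |diff|^4 * measure for each set:
  |1.96|^4 * 0.99 = 14.757891 * 0.99 = 14.610312
  |-0.14|^4 * 2.37 = 3.841600e-04 * 2.37 = 9.104592e-04
  |-0.97|^4 * 1.88 = 0.885293 * 1.88 = 1.66435
  |8.71|^4 * 1.36 = 5755.361669 * 1.36 = 7827.29187
Step 3: Sum = 7843.567442
Step 4: ||f-g||_4 = (7843.567442)^(1/4) = 9.41084


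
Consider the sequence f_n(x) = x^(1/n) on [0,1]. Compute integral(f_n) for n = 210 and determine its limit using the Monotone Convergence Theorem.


At n = 210: f_210(x) = x^(1/210).
Step 1: integral(x^(1/210), 0, 1) = [x^(1/210+1) / (1/210+1)] from 0 to 1
     = 1 / (1/210 + 1) = 1 / ((210+1)/210) = 210/(210+1)
     = 210/211 = 0.995261
Step 2: As n -> infinity, f_n(x) = x^(1/n) -> 1 for x in (0,1], and f_n is increasing in n.
By MCT, lim_n integral(f_n) = integral(lim_n f_n) = integral(1, 0, 1) = 1.
Step 3: Verify convergence: 210/211 = 0.995261 -> 1


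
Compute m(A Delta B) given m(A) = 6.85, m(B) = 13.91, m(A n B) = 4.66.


m(A Delta B) = m(A) + m(B) - 2*m(A n B)
= 6.85 + 13.91 - 2*4.66
= 6.85 + 13.91 - 9.32
= 11.44


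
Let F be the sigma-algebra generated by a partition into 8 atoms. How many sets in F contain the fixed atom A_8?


Each element of F is a union of some subset S of the 8 atoms.
The element contains A_8 iff A_8 is in S.
So we count subsets S of {A_1,...,A_8} with A_8 in S: choose freely among the other 7 atoms.
Count = 2^(8-1) = 2^7 = 128.


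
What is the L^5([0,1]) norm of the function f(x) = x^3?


Step 1: ||f||_5 = (integral_0^1 |x^3|^5 dx)^(1/5)
     = (integral_0^1 x^15 dx)^(1/5)
Step 2: integral_0^1 x^15 dx = [x^16/(16)] from 0 to 1 = 1^16/16
     = 1/16 = 0.0625
Step 3: ||f||_5 = (0.0625)^(1/5) = 0.574349


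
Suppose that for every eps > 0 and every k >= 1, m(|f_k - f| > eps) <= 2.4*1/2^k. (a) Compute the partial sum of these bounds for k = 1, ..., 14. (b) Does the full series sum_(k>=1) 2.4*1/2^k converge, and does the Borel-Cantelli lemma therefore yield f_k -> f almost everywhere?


Step 1: List the terms 2.4*1/2^k for k = 1 to 14:
  k=1: 1.2
  k=2: 0.6
  k=3: 0.3
  k=4: 0.15
  k=5: 0.075
  k=6: 0.0375
  k=7: 0.01875
  k=8: 0.009375
  k=9: 0.004687
  k=10: 0.002344
  k=11: 0.001172
  k=12: 5.859375e-04
  k=13: 2.929687e-04
  k=14: 1.464844e-04
Step 2: Partial sum = 1.2 + 0.6 + 0.3 + 0.15 + 0.075 + 0.0375 + 0.01875 + 0.009375 + 0.004687 + 0.002344 + 0.001172 + 5.859375e-04 + 2.929687e-04 + 1.464844e-04
     = 2.399854
Step 3: The full series sum_(k>=1) 2.4*1/2^k converges (geometric series with ratio 1/2 < 1; a constant multiple of a convergent series converges).
Step 4: Fix eps > 0. Since sum_k m(|f_k - f| > eps) < infinity, the Borel-Cantelli lemma gives
        m(limsup_k {|f_k - f| > eps}) = 0, i.e. for a.e. x, |f_k(x) - f(x)| <= eps for all large k.
        Applying this with eps = 1/j for j = 1, 2, ... and intersecting the countably many full-measure sets,
        for a.e. x we get limsup_k |f_k(x) - f(x)| <= 1/j for every j, hence f_k -> f almost everywhere.
Conclusion: series converges; Borel-Cantelli yields f_k -> f a.e.


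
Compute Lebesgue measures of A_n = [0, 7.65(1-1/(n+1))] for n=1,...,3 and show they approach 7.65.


By continuity of measure from below: if A_n increases to A, then m(A_n) -> m(A).
Here A = [0, 7.65], so m(A) = 7.65
Step 1: a_1 = 7.65*(1 - 1/2) = 3.825, m(A_1) = 3.825
Step 2: a_2 = 7.65*(1 - 1/3) = 5.1, m(A_2) = 5.1
Step 3: a_3 = 7.65*(1 - 1/4) = 5.7375, m(A_3) = 5.7375
Limit: m(A_n) -> m([0,7.65]) = 7.65


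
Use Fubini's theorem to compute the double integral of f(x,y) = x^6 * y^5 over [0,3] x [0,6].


By Fubini's theorem, the double integral factors as a product of single integrals:
Step 1: integral_0^3 x^6 dx = [x^7/7] from 0 to 3
     = 3^7/7 = 312.428571
Step 2: integral_0^6 y^5 dy = [y^6/6] from 0 to 6
     = 6^6/6 = 7776
Step 3: Double integral = 312.428571 * 7776 = 2.429445e+06


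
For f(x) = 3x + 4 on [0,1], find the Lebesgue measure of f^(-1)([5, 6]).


f^(-1)([5, 6]) = {x : 5 <= 3x + 4 <= 6}
Solving: (5 - 4)/3 <= x <= (6 - 4)/3
= [0.333333, 0.666667]
Intersecting with [0,1]: [0.333333, 0.666667]
Measure = 0.666667 - 0.333333 = 0.333333


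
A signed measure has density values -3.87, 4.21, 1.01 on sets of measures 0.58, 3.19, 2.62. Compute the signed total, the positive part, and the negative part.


Step 1: Compute signed measure on each set:
  Set 1: -3.87 * 0.58 = -2.2446
  Set 2: 4.21 * 3.19 = 13.4299
  Set 3: 1.01 * 2.62 = 2.6462
Step 2: Total signed measure = (-2.2446) + (13.4299) + (2.6462)
     = 13.8315
Step 3: Positive part mu+(X) = sum of positive contributions = 16.0761
Step 4: Negative part mu-(X) = |sum of negative contributions| = 2.2446


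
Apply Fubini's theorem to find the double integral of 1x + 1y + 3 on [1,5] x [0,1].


By Fubini, integrate in x first, then y.
Step 1: Fix y, integrate over x in [1,5]:
  integral(1x + 1y + 3, x=1..5)
  = 1*(5^2 - 1^2)/2 + (1y + 3)*(5 - 1)
  = 12 + (1y + 3)*4
  = 12 + 4y + 12
  = 24 + 4y
Step 2: Integrate over y in [0,1]:
  integral(24 + 4y, y=0..1)
  = 24*1 + 4*(1^2 - 0^2)/2
  = 24 + 2
  = 26


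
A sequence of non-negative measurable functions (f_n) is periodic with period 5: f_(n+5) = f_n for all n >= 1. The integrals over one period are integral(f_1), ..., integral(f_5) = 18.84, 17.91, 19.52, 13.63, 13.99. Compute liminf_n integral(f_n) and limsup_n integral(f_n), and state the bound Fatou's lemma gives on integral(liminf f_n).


The sequence (integral(f_n)) is periodic with period 5, repeating the values 18.84, 17.91, 19.52, 13.63, 13.99 indefinitely.
Step 1: For a periodic sequence, every tail (a_m, a_(m+1), ...) contains all 5 period values infinitely often.
Step 2: Hence inf of every tail = min of the period values = min(18.84, 17.91, 19.52, 13.63, 13.99) = 13.63.
        liminf_n integral(f_n) = sup over m of (inf of tail from m) = 13.63.
Step 3: Similarly sup of every tail = max of the period values = 19.52.
        limsup_n integral(f_n) = 19.52.
Step 4: Fatou's lemma: integral(liminf_n f_n) <= liminf_n integral(f_n) = 13.63.
        So the integral of the pointwise liminf is at most 13.63.


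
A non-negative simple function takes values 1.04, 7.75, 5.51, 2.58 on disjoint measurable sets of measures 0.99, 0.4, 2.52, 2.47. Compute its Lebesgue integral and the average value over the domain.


Step 1: Integral = sum(value_i * measure_i)
= 1.04*0.99 + 7.75*0.4 + 5.51*2.52 + 2.58*2.47
= 1.0296 + 3.1 + 13.8852 + 6.3726
= 24.3874
Step 2: Total measure of domain = 0.99 + 0.4 + 2.52 + 2.47 = 6.38
Step 3: Average value = 24.3874 / 6.38 = 3.822476


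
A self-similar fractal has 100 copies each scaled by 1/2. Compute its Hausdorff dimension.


For a self-similar set with N copies scaled by 1/r:
dim_H = log(N)/log(r) = log(100)/log(2)
= 4.60517/0.693147
= 6.643856


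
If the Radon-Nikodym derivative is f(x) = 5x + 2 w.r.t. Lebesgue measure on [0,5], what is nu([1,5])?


nu(A) = integral_A (dnu/dmu) dmu = integral_1^5 (5x + 2) dx
Step 1: Antiderivative F(x) = (5/2)x^2 + 2x
Step 2: F(5) = (5/2)*5^2 + 2*5 = 62.5 + 10 = 72.5
Step 3: F(1) = (5/2)*1^2 + 2*1 = 2.5 + 2 = 4.5
Step 4: nu([1,5]) = F(5) - F(1) = 72.5 - 4.5 = 68


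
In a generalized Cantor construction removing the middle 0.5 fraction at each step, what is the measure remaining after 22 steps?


Step 1: At each step, fraction remaining = 1 - 0.5 = 0.5
Step 2: After 22 steps, measure = (0.5)^22
Result = 2.384186e-07


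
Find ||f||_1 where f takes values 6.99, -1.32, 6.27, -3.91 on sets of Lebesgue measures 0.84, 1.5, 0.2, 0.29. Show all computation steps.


Step 1: Compute |f_i|^1 for each value:
  |6.99|^1 = 6.99
  |-1.32|^1 = 1.32
  |6.27|^1 = 6.27
  |-3.91|^1 = 3.91
Step 2: Multiply by measures and sum:
  6.99 * 0.84 = 5.8716
  1.32 * 1.5 = 1.98
  6.27 * 0.2 = 1.254
  3.91 * 0.29 = 1.1339
Sum = 5.8716 + 1.98 + 1.254 + 1.1339 = 10.2395
Step 3: Take the p-th root:
||f||_1 = (10.2395)^(1/1) = 10.2395


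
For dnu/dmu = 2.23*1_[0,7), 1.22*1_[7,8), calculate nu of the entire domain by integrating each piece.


Integrate each piece of the Radon-Nikodym derivative:
Step 1: integral_0^7 2.23 dx = 2.23*(7-0) = 2.23*7 = 15.61
Step 2: integral_7^8 1.22 dx = 1.22*(8-7) = 1.22*1 = 1.22
Total: 15.61 + 1.22 = 16.83


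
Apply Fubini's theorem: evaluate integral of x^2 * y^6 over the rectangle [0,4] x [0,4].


By Fubini's theorem, the double integral factors as a product of single integrals:
Step 1: integral_0^4 x^2 dx = [x^3/3] from 0 to 4
     = 4^3/3 = 21.333333
Step 2: integral_0^4 y^6 dy = [y^7/7] from 0 to 4
     = 4^7/7 = 2340.571429
Step 3: Double integral = 21.333333 * 2340.571429 = 49932.190476


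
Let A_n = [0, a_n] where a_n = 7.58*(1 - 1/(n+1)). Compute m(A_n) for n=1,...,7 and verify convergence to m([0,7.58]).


By continuity of measure from below: if A_n increases to A, then m(A_n) -> m(A).
Here A = [0, 7.58], so m(A) = 7.58
Step 1: a_1 = 7.58*(1 - 1/2) = 3.79, m(A_1) = 3.79
Step 2: a_2 = 7.58*(1 - 1/3) = 5.0533, m(A_2) = 5.0533
Step 3: a_3 = 7.58*(1 - 1/4) = 5.685, m(A_3) = 5.685
Step 4: a_4 = 7.58*(1 - 1/5) = 6.064, m(A_4) = 6.064
Step 5: a_5 = 7.58*(1 - 1/6) = 6.3167, m(A_5) = 6.3167
Step 6: a_6 = 7.58*(1 - 1/7) = 6.4971, m(A_6) = 6.4971
Step 7: a_7 = 7.58*(1 - 1/8) = 6.6325, m(A_7) = 6.6325
Limit: m(A_n) -> m([0,7.58]) = 7.58


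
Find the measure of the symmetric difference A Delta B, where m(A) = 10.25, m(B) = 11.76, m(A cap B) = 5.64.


m(A Delta B) = m(A) + m(B) - 2*m(A n B)
= 10.25 + 11.76 - 2*5.64
= 10.25 + 11.76 - 11.28
= 10.73


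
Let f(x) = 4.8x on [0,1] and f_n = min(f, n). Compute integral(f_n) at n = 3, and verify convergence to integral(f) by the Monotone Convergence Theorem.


f(x) = 4.8x on [0,1]; f_n(x) = min(4.8x, n). At n = 3:
Step 1: f(x) reaches 3 at x = 3/4.8 = 0.625
Step 2: integral(f_3) = integral(4.8x, 0, 0.625) + integral(3, 0.625, 1)
       = 4.8*0.625^2/2 + 3*(1 - 0.625)
       = 0.9375 + 1.125
       = 2.0625
Step 3: As n -> infinity, f_n increases to f, so by MCT integral(f_n) -> integral(f) = 4.8/2 = 2.4.
Convergence: integral(f_3) = 2.0625 -> 2.4 as n -> infinity


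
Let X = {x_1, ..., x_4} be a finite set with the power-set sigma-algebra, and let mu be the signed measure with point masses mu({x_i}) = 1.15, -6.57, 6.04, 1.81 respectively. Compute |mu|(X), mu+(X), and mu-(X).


Step 1: Every measurable set is a union of atoms (the cells / points), so a Hahn decomposition is
  obtained by grouping atoms by sign: P = union of atoms with mu > 0, N = union of the remaining atoms.
  Atoms in P (indices): 1, 3, 4;  atoms in N (indices): 2
  Positive values: 1.15, 6.04, 1.81
  Negative values: -6.57
Step 2: mu+(X) = mu(P) = sum of positive atom values = 9
Step 3: mu-(X) = -mu(N) = sum of |negative atom values| = 6.57
Step 4: |mu|(X) = mu+(X) + mu-(X) = 9 + 6.57 = 15.57


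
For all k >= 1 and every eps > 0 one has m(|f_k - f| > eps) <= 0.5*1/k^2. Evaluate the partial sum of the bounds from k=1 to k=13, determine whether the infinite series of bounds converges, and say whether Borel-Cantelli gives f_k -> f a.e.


Step 1: List the terms 0.5*1/k^2 for k = 1 to 13:
  k=1: 0.5
  k=2: 0.125
  k=3: 0.055556
  k=4: 0.03125
  k=5: 0.02
  k=6: 0.013889
  k=7: 0.010204
  k=8: 0.007812
  k=9: 0.006173
  k=10: 0.005
  k=11: 0.004132
  k=12: 0.003472
  k=13: 0.002959
Step 2: Partial sum = 0.5 + 0.125 + 0.055556 + 0.03125 + 0.02 + 0.013889 + 0.010204 + 0.007812 + 0.006173 + 0.005 + 0.004132 + 0.003472 + 0.002959
     = 0.785447
Step 3: The full series sum_(k>=1) 0.5*1/k^2 converges (p-series with p = 2 > 1; a constant multiple of a convergent series converges).
Step 4: Fix eps > 0. Since sum_k m(|f_k - f| > eps) < infinity, the Borel-Cantelli lemma gives
        m(limsup_k {|f_k - f| > eps}) = 0, i.e. for a.e. x, |f_k(x) - f(x)| <= eps for all large k.
        Applying this with eps = 1/j for j = 1, 2, ... and intersecting the countably many full-measure sets,
        for a.e. x we get limsup_k |f_k(x) - f(x)| <= 1/j for every j, hence f_k -> f almost everywhere.
Conclusion: series converges; Borel-Cantelli yields f_k -> f a.e.


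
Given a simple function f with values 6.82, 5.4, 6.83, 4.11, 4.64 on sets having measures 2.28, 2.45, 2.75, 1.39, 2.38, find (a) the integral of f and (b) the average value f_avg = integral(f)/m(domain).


Step 1: Integral = sum(value_i * measure_i)
= 6.82*2.28 + 5.4*2.45 + 6.83*2.75 + 4.11*1.39 + 4.64*2.38
= 15.5496 + 13.23 + 18.7825 + 5.7129 + 11.0432
= 64.3182
Step 2: Total measure of domain = 2.28 + 2.45 + 2.75 + 1.39 + 2.38 = 11.25
Step 3: Average value = 64.3182 / 11.25 = 5.717173


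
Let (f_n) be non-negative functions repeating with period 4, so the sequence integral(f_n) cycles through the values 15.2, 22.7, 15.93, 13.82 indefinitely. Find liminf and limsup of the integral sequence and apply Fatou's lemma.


The sequence (integral(f_n)) is periodic with period 4, repeating the values 15.2, 22.7, 15.93, 13.82 indefinitely.
Step 1: For a periodic sequence, every tail (a_m, a_(m+1), ...) contains all 4 period values infinitely often.
Step 2: Hence inf of every tail = min of the period values = min(15.2, 22.7, 15.93, 13.82) = 13.82.
        liminf_n integral(f_n) = sup over m of (inf of tail from m) = 13.82.
Step 3: Similarly sup of every tail = max of the period values = 22.7.
        limsup_n integral(f_n) = 22.7.
Step 4: Fatou's lemma: integral(liminf_n f_n) <= liminf_n integral(f_n) = 13.82.
        So the integral of the pointwise liminf is at most 13.82.


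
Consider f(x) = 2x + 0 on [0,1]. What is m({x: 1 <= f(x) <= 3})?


f^(-1)([1, 3]) = {x : 1 <= 2x + 0 <= 3}
Solving: (1 - 0)/2 <= x <= (3 - 0)/2
= [0.5, 1.5]
Intersecting with [0,1]: [0.5, 1]
Measure = 1 - 0.5 = 0.5


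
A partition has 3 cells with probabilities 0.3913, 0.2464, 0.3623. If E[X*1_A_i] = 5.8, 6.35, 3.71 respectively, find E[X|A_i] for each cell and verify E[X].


For each cell A_i: E[X|A_i] = E[X*1_A_i] / P(A_i)
Step 1: E[X|A_1] = 5.8 / 0.3913 = 14.822387
Step 2: E[X|A_2] = 6.35 / 0.2464 = 25.771104
Step 3: E[X|A_3] = 3.71 / 0.3623 = 10.240132
Verification: E[X] = sum E[X*1_A_i] = 5.8 + 6.35 + 3.71 = 15.86


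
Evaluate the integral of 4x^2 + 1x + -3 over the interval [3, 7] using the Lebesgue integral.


The Lebesgue integral of a Riemann-integrable function agrees with the Riemann integral.
Antiderivative F(x) = (4/3)x^3 + (1/2)x^2 + -3x
F(7) = (4/3)*7^3 + (1/2)*7^2 + -3*7
     = (4/3)*343 + (1/2)*49 + -3*7
     = 457.333333 + 24.5 + -21
     = 460.833333
F(3) = 31.5
Integral = F(7) - F(3) = 460.833333 - 31.5 = 429.333333


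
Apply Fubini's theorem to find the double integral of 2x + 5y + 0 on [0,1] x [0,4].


By Fubini, integrate in x first, then y.
Step 1: Fix y, integrate over x in [0,1]:
  integral(2x + 5y + 0, x=0..1)
  = 2*(1^2 - 0^2)/2 + (5y + 0)*(1 - 0)
  = 1 + (5y + 0)*1
  = 1 + 5y + 0
  = 1 + 5y
Step 2: Integrate over y in [0,4]:
  integral(1 + 5y, y=0..4)
  = 1*4 + 5*(4^2 - 0^2)/2
  = 4 + 40
  = 44


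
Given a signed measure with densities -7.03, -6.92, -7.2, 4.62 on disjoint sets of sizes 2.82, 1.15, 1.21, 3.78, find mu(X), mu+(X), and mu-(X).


Step 1: Compute signed measure on each set:
  Set 1: -7.03 * 2.82 = -19.8246
  Set 2: -6.92 * 1.15 = -7.958
  Set 3: -7.2 * 1.21 = -8.712
  Set 4: 4.62 * 3.78 = 17.4636
Step 2: Total signed measure = (-19.8246) + (-7.958) + (-8.712) + (17.4636)
     = -19.031
Step 3: Positive part mu+(X) = sum of positive contributions = 17.4636
Step 4: Negative part mu-(X) = |sum of negative contributions| = 36.4946


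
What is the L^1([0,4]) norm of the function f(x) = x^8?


Step 1: ||f||_1 = (integral_0^4 |x^8|^1 dx)^(1/1)
     = (integral_0^4 x^8 dx)^(1/1)
Step 2: integral_0^4 x^8 dx = [x^9/(9)] from 0 to 4 = 4^9/9
     = 262144/9 = 29127.111111
Step 3: ||f||_1 = (29127.111111)^(1/1) = 29127.111111


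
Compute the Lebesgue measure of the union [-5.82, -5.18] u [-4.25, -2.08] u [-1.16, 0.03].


For pairwise disjoint intervals, m(union) = sum of lengths.
= (-5.18 - -5.82) + (-2.08 - -4.25) + (0.03 - -1.16)
= 0.64 + 2.17 + 1.19
= 4


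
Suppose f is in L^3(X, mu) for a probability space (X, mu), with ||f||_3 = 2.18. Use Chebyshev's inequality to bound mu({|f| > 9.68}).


Chebyshev/Markov inequality: mu(|f| > eps) <= (||f||_p / eps)^p
Step 1: ||f||_3 / eps = 2.18 / 9.68 = 0.225207
Step 2: Raise to power p = 3:
  (0.225207)^3 = 0.011422
Step 3: Therefore mu(|f| > 9.68) <= 0.011422


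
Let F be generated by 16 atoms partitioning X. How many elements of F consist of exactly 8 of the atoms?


Each element of F is a union of some subset of the 16 atoms.
Elements that are unions of exactly 8 atoms correspond to 8-element subsets of the 16 atoms.
Count = C(16, 8) = 16! / (8! * 8!) = 12870.


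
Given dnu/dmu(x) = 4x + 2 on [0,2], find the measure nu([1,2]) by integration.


nu(A) = integral_A (dnu/dmu) dmu = integral_1^2 (4x + 2) dx
Step 1: Antiderivative F(x) = (4/2)x^2 + 2x
Step 2: F(2) = (4/2)*2^2 + 2*2 = 8 + 4 = 12
Step 3: F(1) = (4/2)*1^2 + 2*1 = 2 + 2 = 4
Step 4: nu([1,2]) = F(2) - F(1) = 12 - 4 = 8


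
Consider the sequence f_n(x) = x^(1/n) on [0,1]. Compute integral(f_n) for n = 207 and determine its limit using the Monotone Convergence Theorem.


At n = 207: f_207(x) = x^(1/207).
Step 1: integral(x^(1/207), 0, 1) = [x^(1/207+1) / (1/207+1)] from 0 to 1
     = 1 / (1/207 + 1) = 1 / ((207+1)/207) = 207/(207+1)
     = 207/208 = 0.995192
Step 2: As n -> infinity, f_n(x) = x^(1/n) -> 1 for x in (0,1], and f_n is increasing in n.
By MCT, lim_n integral(f_n) = integral(lim_n f_n) = integral(1, 0, 1) = 1.
Step 3: Verify convergence: 207/208 = 0.995192 -> 1


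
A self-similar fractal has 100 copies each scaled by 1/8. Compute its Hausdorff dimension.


For a self-similar set with N copies scaled by 1/r:
dim_H = log(N)/log(r) = log(100)/log(8)
= 4.60517/2.079442
= 2.214619


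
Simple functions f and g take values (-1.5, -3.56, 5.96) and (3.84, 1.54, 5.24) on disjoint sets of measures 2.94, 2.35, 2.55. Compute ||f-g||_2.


Step 1: Compute differences f_i - g_i:
  -1.5 - 3.84 = -5.34
  -3.56 - 1.54 = -5.1
  5.96 - 5.24 = 0.72
Step 2: Compute |diff|^2 * measure for each set:
  |-5.34|^2 * 2.94 = 28.5156 * 2.94 = 83.835864
  |-5.1|^2 * 2.35 = 26.01 * 2.35 = 61.1235
  |0.72|^2 * 2.55 = 0.5184 * 2.55 = 1.32192
Step 3: Sum = 146.281284
Step 4: ||f-g||_2 = (146.281284)^(1/2) = 12.09468


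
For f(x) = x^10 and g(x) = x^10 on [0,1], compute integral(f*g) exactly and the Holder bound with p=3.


Step 1: Exact integral of f*g = integral(x^20, 0, 1) = 1/21
     = 0.047619
Step 2: Holder bound with p=3, q=1.5:
  ||f||_p = (integral x^30 dx)^(1/3) = (1/31)^(1/3) = 0.318331
  ||g||_q = (integral x^15 dx)^(1/1.5) = (1/16)^(1/1.5) = 0.15749
Step 3: Holder bound = ||f||_p * ||g||_q = 0.318331 * 0.15749 = 0.050134
Verification: 0.047619 <= 0.050134 (Holder holds)


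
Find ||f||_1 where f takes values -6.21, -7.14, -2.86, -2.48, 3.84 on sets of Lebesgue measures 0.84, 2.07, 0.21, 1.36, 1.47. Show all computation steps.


Step 1: Compute |f_i|^1 for each value:
  |-6.21|^1 = 6.21
  |-7.14|^1 = 7.14
  |-2.86|^1 = 2.86
  |-2.48|^1 = 2.48
  |3.84|^1 = 3.84
Step 2: Multiply by measures and sum:
  6.21 * 0.84 = 5.2164
  7.14 * 2.07 = 14.7798
  2.86 * 0.21 = 0.6006
  2.48 * 1.36 = 3.3728
  3.84 * 1.47 = 5.6448
Sum = 5.2164 + 14.7798 + 0.6006 + 3.3728 + 5.6448 = 29.6144
Step 3: Take the p-th root:
||f||_1 = (29.6144)^(1/1) = 29.6144


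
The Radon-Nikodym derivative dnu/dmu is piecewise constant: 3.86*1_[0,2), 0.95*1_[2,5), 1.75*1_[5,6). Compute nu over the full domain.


Integrate each piece of the Radon-Nikodym derivative:
Step 1: integral_0^2 3.86 dx = 3.86*(2-0) = 3.86*2 = 7.72
Step 2: integral_2^5 0.95 dx = 0.95*(5-2) = 0.95*3 = 2.85
Step 3: integral_5^6 1.75 dx = 1.75*(6-5) = 1.75*1 = 1.75
Total: 7.72 + 2.85 + 1.75 = 12.32


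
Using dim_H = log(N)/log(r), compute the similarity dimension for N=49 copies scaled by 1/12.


For a self-similar set with N copies scaled by 1/r:
dim_H = log(N)/log(r) = log(49)/log(12)
= 3.89182/2.484907
= 1.566184


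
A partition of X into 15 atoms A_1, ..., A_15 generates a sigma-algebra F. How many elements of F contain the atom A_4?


Each element of F is a union of some subset S of the 15 atoms.
The element contains A_4 iff A_4 is in S.
So we count subsets S of {A_1,...,A_15} with A_4 in S: choose freely among the other 14 atoms.
Count = 2^(15-1) = 2^14 = 16384.


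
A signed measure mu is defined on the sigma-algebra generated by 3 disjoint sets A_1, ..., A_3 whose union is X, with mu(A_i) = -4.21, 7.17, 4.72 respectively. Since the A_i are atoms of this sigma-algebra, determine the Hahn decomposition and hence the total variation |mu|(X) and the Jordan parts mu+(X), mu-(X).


Step 1: Every measurable set is a union of atoms (the cells / points), so a Hahn decomposition is
  obtained by grouping atoms by sign: P = union of atoms with mu > 0, N = union of the remaining atoms.
  Atoms in P (indices): 2, 3;  atoms in N (indices): 1
  Positive values: 7.17, 4.72
  Negative values: -4.21
Step 2: mu+(X) = mu(P) = sum of positive atom values = 11.89
Step 3: mu-(X) = -mu(N) = sum of |negative atom values| = 4.21
Step 4: |mu|(X) = mu+(X) + mu-(X) = 11.89 + 4.21 = 16.1


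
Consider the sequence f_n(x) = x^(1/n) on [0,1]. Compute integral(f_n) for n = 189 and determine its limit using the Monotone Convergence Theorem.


At n = 189: f_189(x) = x^(1/189).
Step 1: integral(x^(1/189), 0, 1) = [x^(1/189+1) / (1/189+1)] from 0 to 1
     = 1 / (1/189 + 1) = 1 / ((189+1)/189) = 189/(189+1)
     = 189/190 = 0.994737
Step 2: As n -> infinity, f_n(x) = x^(1/n) -> 1 for x in (0,1], and f_n is increasing in n.
By MCT, lim_n integral(f_n) = integral(lim_n f_n) = integral(1, 0, 1) = 1.
Step 3: Verify convergence: 189/190 = 0.994737 -> 1


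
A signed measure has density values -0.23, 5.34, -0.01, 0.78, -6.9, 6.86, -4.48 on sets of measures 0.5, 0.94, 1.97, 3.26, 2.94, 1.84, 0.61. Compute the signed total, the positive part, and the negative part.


Step 1: Compute signed measure on each set:
  Set 1: -0.23 * 0.5 = -0.115
  Set 2: 5.34 * 0.94 = 5.0196
  Set 3: -0.01 * 1.97 = -0.0197
  Set 4: 0.78 * 3.26 = 2.5428
  Set 5: -6.9 * 2.94 = -20.286
  Set 6: 6.86 * 1.84 = 12.6224
  Set 7: -4.48 * 0.61 = -2.7328
Step 2: Total signed measure = (-0.115) + (5.0196) + (-0.0197) + (2.5428) + (-20.286) + (12.6224) + (-2.7328)
     = -2.9687
Step 3: Positive part mu+(X) = sum of positive contributions = 20.1848
Step 4: Negative part mu-(X) = |sum of negative contributions| = 23.1535


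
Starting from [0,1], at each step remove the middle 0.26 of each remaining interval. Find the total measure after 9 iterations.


Step 1: At each step, fraction remaining = 1 - 0.26 = 0.74
Step 2: After 9 steps, measure = (0.74)^9
Result = 0.06654


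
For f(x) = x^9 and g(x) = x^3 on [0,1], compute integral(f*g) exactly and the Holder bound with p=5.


Step 1: Exact integral of f*g = integral(x^12, 0, 1) = 1/13
     = 0.076923
Step 2: Holder bound with p=5, q=1.25:
  ||f||_p = (integral x^45 dx)^(1/5) = (1/46)^(1/5) = 0.464995
  ||g||_q = (integral x^3.75 dx)^(1/1.25) = (1/4.75)^(1/1.25) = 0.287505
Step 3: Holder bound = ||f||_p * ||g||_q = 0.464995 * 0.287505 = 0.133688
Verification: 0.076923 <= 0.133688 (Holder holds)


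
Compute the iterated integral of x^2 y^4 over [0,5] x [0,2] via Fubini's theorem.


By Fubini's theorem, the double integral factors as a product of single integrals:
Step 1: integral_0^5 x^2 dx = [x^3/3] from 0 to 5
     = 5^3/3 = 41.666667
Step 2: integral_0^2 y^4 dy = [y^5/5] from 0 to 2
     = 2^5/5 = 6.4
Step 3: Double integral = 41.666667 * 6.4 = 266.666667


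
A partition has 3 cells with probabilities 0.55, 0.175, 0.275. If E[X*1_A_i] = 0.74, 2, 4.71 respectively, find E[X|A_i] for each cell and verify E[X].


For each cell A_i: E[X|A_i] = E[X*1_A_i] / P(A_i)
Step 1: E[X|A_1] = 0.74 / 0.55 = 1.345455
Step 2: E[X|A_2] = 2 / 0.175 = 11.428571
Step 3: E[X|A_3] = 4.71 / 0.275 = 17.127273
Verification: E[X] = sum E[X*1_A_i] = 0.74 + 2 + 4.71 = 7.45


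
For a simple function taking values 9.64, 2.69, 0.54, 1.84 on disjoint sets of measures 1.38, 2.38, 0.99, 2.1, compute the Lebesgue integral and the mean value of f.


Step 1: Integral = sum(value_i * measure_i)
= 9.64*1.38 + 2.69*2.38 + 0.54*0.99 + 1.84*2.1
= 13.3032 + 6.4022 + 0.5346 + 3.864
= 24.104
Step 2: Total measure of domain = 1.38 + 2.38 + 0.99 + 2.1 = 6.85
Step 3: Average value = 24.104 / 6.85 = 3.518832


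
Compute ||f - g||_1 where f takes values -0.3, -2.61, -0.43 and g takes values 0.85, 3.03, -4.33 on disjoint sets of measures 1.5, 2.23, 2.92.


Step 1: Compute differences f_i - g_i:
  -0.3 - 0.85 = -1.15
  -2.61 - 3.03 = -5.64
  -0.43 - -4.33 = 3.9
Step 2: Compute |diff|^1 * measure for each set:
  |-1.15|^1 * 1.5 = 1.15 * 1.5 = 1.725
  |-5.64|^1 * 2.23 = 5.64 * 2.23 = 12.5772
  |3.9|^1 * 2.92 = 3.9 * 2.92 = 11.388
Step 3: Sum = 25.6902
Step 4: ||f-g||_1 = (25.6902)^(1/1) = 25.6902


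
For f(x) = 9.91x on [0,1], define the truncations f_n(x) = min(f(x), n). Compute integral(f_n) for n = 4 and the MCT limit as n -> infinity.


f(x) = 9.91x on [0,1]; f_n(x) = min(9.91x, n). At n = 4:
Step 1: f(x) reaches 4 at x = 4/9.91 = 0.403633
Step 2: integral(f_4) = integral(9.91x, 0, 0.403633) + integral(4, 0.403633, 1)
       = 9.91*0.403633^2/2 + 4*(1 - 0.403633)
       = 0.807265 + 2.385469
       = 3.192735
Step 3: As n -> infinity, f_n increases to f, so by MCT integral(f_n) -> integral(f) = 9.91/2 = 4.955.
Convergence: integral(f_4) = 3.192735 -> 4.955 as n -> infinity


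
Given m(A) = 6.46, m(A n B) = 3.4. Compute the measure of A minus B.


m(A \ B) = m(A) - m(A n B)
= 6.46 - 3.4
= 3.06


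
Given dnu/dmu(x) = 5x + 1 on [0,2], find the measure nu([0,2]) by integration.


nu(A) = integral_A (dnu/dmu) dmu = integral_0^2 (5x + 1) dx
Step 1: Antiderivative F(x) = (5/2)x^2 + 1x
Step 2: F(2) = (5/2)*2^2 + 1*2 = 10 + 2 = 12
Step 3: F(0) = (5/2)*0^2 + 1*0 = 0.0 + 0 = 0.0
Step 4: nu([0,2]) = F(2) - F(0) = 12 - 0.0 = 12


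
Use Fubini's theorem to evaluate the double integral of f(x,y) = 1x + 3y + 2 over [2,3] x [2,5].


By Fubini, integrate in x first, then y.
Step 1: Fix y, integrate over x in [2,3]:
  integral(1x + 3y + 2, x=2..3)
  = 1*(3^2 - 2^2)/2 + (3y + 2)*(3 - 2)
  = 2.5 + (3y + 2)*1
  = 2.5 + 3y + 2
  = 4.5 + 3y
Step 2: Integrate over y in [2,5]:
  integral(4.5 + 3y, y=2..5)
  = 4.5*3 + 3*(5^2 - 2^2)/2
  = 13.5 + 31.5
  = 45


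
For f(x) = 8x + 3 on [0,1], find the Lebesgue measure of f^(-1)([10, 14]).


f^(-1)([10, 14]) = {x : 10 <= 8x + 3 <= 14}
Solving: (10 - 3)/8 <= x <= (14 - 3)/8
= [0.875, 1.375]
Intersecting with [0,1]: [0.875, 1]
Measure = 1 - 0.875 = 0.125


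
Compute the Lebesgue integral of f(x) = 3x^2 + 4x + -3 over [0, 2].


The Lebesgue integral of a Riemann-integrable function agrees with the Riemann integral.
Antiderivative F(x) = (3/3)x^3 + (4/2)x^2 + -3x
F(2) = (3/3)*2^3 + (4/2)*2^2 + -3*2
     = (3/3)*8 + (4/2)*4 + -3*2
     = 8 + 8 + -6
     = 10
F(0) = 0.0
Integral = F(2) - F(0) = 10 - 0.0 = 10


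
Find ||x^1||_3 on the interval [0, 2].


Step 1: ||f||_3 = (integral_0^2 |x^1|^3 dx)^(1/3)
     = (integral_0^2 x^3 dx)^(1/3)
Step 2: integral_0^2 x^3 dx = [x^4/(4)] from 0 to 2 = 2^4/4
     = 16/4 = 4
Step 3: ||f||_3 = (4)^(1/3) = 1.587401


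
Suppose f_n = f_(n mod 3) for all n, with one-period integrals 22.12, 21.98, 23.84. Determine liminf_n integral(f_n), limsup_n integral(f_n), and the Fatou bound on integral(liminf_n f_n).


The sequence (integral(f_n)) is periodic with period 3, repeating the values 22.12, 21.98, 23.84 indefinitely.
Step 1: For a periodic sequence, every tail (a_m, a_(m+1), ...) contains all 3 period values infinitely often.
Step 2: Hence inf of every tail = min of the period values = min(22.12, 21.98, 23.84) = 21.98.
        liminf_n integral(f_n) = sup over m of (inf of tail from m) = 21.98.
Step 3: Similarly sup of every tail = max of the period values = 23.84.
        limsup_n integral(f_n) = 23.84.
Step 4: Fatou's lemma: integral(liminf_n f_n) <= liminf_n integral(f_n) = 21.98.
        So the integral of the pointwise liminf is at most 21.98.


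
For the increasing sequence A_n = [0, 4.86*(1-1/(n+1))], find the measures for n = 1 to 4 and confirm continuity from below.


By continuity of measure from below: if A_n increases to A, then m(A_n) -> m(A).
Here A = [0, 4.86], so m(A) = 4.86
Step 1: a_1 = 4.86*(1 - 1/2) = 2.43, m(A_1) = 2.43
Step 2: a_2 = 4.86*(1 - 1/3) = 3.24, m(A_2) = 3.24
Step 3: a_3 = 4.86*(1 - 1/4) = 3.645, m(A_3) = 3.645
Step 4: a_4 = 4.86*(1 - 1/5) = 3.888, m(A_4) = 3.888
Limit: m(A_n) -> m([0,4.86]) = 4.86


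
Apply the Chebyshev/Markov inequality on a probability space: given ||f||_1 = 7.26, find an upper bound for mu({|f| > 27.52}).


Chebyshev/Markov inequality: mu(|f| > eps) <= (||f||_p / eps)^p
Step 1: ||f||_1 / eps = 7.26 / 27.52 = 0.263808
Step 2: Raise to power p = 1:
  (0.263808)^1 = 0.263808
Step 3: Therefore mu(|f| > 27.52) <= 0.263808


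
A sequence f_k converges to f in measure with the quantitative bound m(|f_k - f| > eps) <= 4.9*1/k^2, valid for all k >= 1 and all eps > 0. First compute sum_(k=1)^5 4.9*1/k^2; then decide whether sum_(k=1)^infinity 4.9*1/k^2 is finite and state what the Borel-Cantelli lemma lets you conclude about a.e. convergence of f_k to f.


Step 1: List the terms 4.9*1/k^2 for k = 1 to 5:
  k=1: 4.9
  k=2: 1.225
  k=3: 0.544444
  k=4: 0.30625
  k=5: 0.196
Step 2: Partial sum = 4.9 + 1.225 + 0.544444 + 0.30625 + 0.196
     = 7.171694
Step 3: The full series sum_(k>=1) 4.9*1/k^2 converges (p-series with p = 2 > 1; a constant multiple of a convergent series converges).
Step 4: Fix eps > 0. Since sum_k m(|f_k - f| > eps) < infinity, the Borel-Cantelli lemma gives
        m(limsup_k {|f_k - f| > eps}) = 0, i.e. for a.e. x, |f_k(x) - f(x)| <= eps for all large k.
        Applying this with eps = 1/j for j = 1, 2, ... and intersecting the countably many full-measure sets,
        for a.e. x we get limsup_k |f_k(x) - f(x)| <= 1/j for every j, hence f_k -> f almost everywhere.
Conclusion: series converges; Borel-Cantelli yields f_k -> f a.e.


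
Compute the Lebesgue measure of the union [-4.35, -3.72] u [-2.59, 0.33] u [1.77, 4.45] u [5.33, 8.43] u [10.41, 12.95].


For pairwise disjoint intervals, m(union) = sum of lengths.
= (-3.72 - -4.35) + (0.33 - -2.59) + (4.45 - 1.77) + (8.43 - 5.33) + (12.95 - 10.41)
= 0.63 + 2.92 + 2.68 + 3.1 + 2.54
= 11.87


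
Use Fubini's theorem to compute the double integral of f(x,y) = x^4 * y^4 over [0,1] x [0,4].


By Fubini's theorem, the double integral factors as a product of single integrals:
Step 1: integral_0^1 x^4 dx = [x^5/5] from 0 to 1
     = 1^5/5 = 0.2
Step 2: integral_0^4 y^4 dy = [y^5/5] from 0 to 4
     = 4^5/5 = 204.8
Step 3: Double integral = 0.2 * 204.8 = 40.96


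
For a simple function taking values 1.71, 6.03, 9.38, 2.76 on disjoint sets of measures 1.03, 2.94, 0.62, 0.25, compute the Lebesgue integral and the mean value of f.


Step 1: Integral = sum(value_i * measure_i)
= 1.71*1.03 + 6.03*2.94 + 9.38*0.62 + 2.76*0.25
= 1.7613 + 17.7282 + 5.8156 + 0.69
= 25.9951
Step 2: Total measure of domain = 1.03 + 2.94 + 0.62 + 0.25 = 4.84
Step 3: Average value = 25.9951 / 4.84 = 5.370888


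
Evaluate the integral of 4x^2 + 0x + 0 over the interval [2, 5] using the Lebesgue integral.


The Lebesgue integral of a Riemann-integrable function agrees with the Riemann integral.
Antiderivative F(x) = (4/3)x^3 + (0/2)x^2 + 0x
F(5) = (4/3)*5^3 + (0/2)*5^2 + 0*5
     = (4/3)*125 + (0/2)*25 + 0*5
     = 166.666667 + 0.0 + 0
     = 166.666667
F(2) = 10.666667
Integral = F(5) - F(2) = 166.666667 - 10.666667 = 156


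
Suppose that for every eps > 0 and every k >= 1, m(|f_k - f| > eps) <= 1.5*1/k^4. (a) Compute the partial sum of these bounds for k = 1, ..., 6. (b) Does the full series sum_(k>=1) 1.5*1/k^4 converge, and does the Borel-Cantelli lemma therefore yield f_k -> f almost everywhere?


Step 1: List the terms 1.5*1/k^4 for k = 1 to 6:
  k=1: 1.5
  k=2: 0.09375
  k=3: 0.018519
  k=4: 0.005859
  k=5: 0.0024
  k=6: 0.001157
Step 2: Partial sum = 1.5 + 0.09375 + 0.018519 + 0.005859 + 0.0024 + 0.001157
     = 1.621685
Step 3: The full series sum_(k>=1) 1.5*1/k^4 converges (p-series with p = 4 > 1; a constant multiple of a convergent series converges).
Step 4: Fix eps > 0. Since sum_k m(|f_k - f| > eps) < infinity, the Borel-Cantelli lemma gives
        m(limsup_k {|f_k - f| > eps}) = 0, i.e. for a.e. x, |f_k(x) - f(x)| <= eps for all large k.
        Applying this with eps = 1/j for j = 1, 2, ... and intersecting the countably many full-measure sets,
        for a.e. x we get limsup_k |f_k(x) - f(x)| <= 1/j for every j, hence f_k -> f almost everywhere.
Conclusion: series converges; Borel-Cantelli yields f_k -> f a.e.
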